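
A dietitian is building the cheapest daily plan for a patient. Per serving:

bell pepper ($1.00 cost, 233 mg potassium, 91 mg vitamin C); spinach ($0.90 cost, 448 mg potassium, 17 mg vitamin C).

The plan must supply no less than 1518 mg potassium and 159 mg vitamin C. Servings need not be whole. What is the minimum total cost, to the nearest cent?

$3.71

Minimising a linear cost over {potassium ≥ 1518, vitamin C ≥ 159, servings ≥ 0} — the optimum is at a vertex, using one or two foods.
bell pepper only: max(1518/233, 159/91) = 6.515 servings → $6.52.
spinach only: max(1518/448, 159/17) = 9.353 servings → $8.42.
bell pepper + spinach with both tight: 1.234 servings and 2.747 servings → $3.71.
The minimum over all feasible corners is $3.71.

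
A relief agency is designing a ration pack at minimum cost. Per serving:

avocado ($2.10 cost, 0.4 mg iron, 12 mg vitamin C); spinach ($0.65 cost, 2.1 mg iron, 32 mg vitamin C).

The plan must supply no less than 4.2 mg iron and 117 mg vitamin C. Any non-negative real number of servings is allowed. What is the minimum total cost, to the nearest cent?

The cheapest plan sits at a corner of the feasible region — with two constraints it uses at most two foods.
avocado only: max(4.2/0.4, 117/12) = 10.5 servings → $22.05.
spinach only: max(4.2/2.1, 117/32) = 3.656 servings → $2.38.
avocado + spinach with both tight: 8.976 servings and 0.2903 servings → $19.04.
Cheapest feasible corner: $2.38.

$2.38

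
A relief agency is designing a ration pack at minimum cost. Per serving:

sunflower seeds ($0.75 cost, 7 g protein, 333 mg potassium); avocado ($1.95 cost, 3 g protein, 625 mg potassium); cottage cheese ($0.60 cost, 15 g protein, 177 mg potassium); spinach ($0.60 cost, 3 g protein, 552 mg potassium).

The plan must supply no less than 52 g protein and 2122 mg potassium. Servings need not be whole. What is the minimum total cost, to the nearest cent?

Minimising a linear cost over {protein ≥ 52, potassium ≥ 2122, servings ≥ 0} — the optimum is at a vertex, using one or two foods.
sunflower seeds only: max(52/7, 2122/333) = 7.429 servings → $5.57.
avocado only: max(52/3, 2122/625) = 17.33 servings → $33.80.
cottage cheese only: max(52/15, 2122/177) = 11.99 servings → $7.19.
spinach only: max(52/3, 2122/552) = 17.33 servings → $10.40.
sunflower seeds + avocado: the both-tight solution has a negative serving — not a feasible corner.
sunflower seeds + cottage cheese with both tight: 6.024 servings and 0.6555 servings → $4.91.
sunflower seeds + spinach: the both-tight solution has a negative serving — not a feasible corner.
avocado + cottage cheese with both tight: 2.558 servings and 2.955 servings → $6.76.
avocado + spinach: the both-tight solution has a negative serving — not a feasible corner.
cottage cheese + spinach with both tight: 2.883 servings and 2.92 servings → $3.48.
The minimum over all feasible corners is $3.48.

$3.48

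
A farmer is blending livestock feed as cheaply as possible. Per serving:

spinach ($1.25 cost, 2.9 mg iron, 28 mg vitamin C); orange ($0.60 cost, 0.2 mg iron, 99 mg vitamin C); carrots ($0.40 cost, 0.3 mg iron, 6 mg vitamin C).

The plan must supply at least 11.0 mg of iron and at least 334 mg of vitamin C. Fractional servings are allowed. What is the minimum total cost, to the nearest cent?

Two binding constraints pin down two serving amounts, so the optimal mix uses at most two foods. The candidates are each food alone (scaled to the tighter of iron/vitamin C) and each pair with both constraints tight.
spinach only: max(11.0/2.9, 334/28) = 11.93 servings → $14.91.
orange only: max(11.0/0.2, 334/99) = 55 servings → $33.00.
carrots only: max(11.0/0.3, 334/6) = 55.67 servings → $22.27.
spinach + orange with both tight: 3.631 servings and 2.347 servings → $5.95.
spinach + carrots: intersection lies outside the first quadrant.
orange + carrots with both tight: 1.2 servings and 35.87 servings → $15.07.
The minimum over all feasible corners is $5.95.

$5.95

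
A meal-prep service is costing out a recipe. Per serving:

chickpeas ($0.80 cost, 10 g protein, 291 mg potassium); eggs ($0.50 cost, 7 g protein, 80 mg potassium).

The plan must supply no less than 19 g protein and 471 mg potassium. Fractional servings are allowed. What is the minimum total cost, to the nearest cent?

$1.48

With two linear requirements the optimum uses one or two foods; enumerate the corners.
chickpeas only: max(19/10, 471/291) = 1.9 servings → $1.52.
eggs only: max(19/7, 471/80) = 5.888 servings → $2.94.
chickpeas + eggs with both tight: 1.437 servings and 0.6621 servings → $1.48.
Cheapest feasible corner: $1.48.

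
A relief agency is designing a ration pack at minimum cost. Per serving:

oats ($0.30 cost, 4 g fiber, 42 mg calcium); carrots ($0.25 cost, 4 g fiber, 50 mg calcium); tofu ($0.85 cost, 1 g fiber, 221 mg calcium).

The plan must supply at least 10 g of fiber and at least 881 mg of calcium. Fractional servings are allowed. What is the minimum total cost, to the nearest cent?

$3.48

Check every corner: each single food scaled to meet both minima, and each pair solved so both constraints bind.
oats only: max(10/4, 881/42) = 20.98 servings → $6.29.
carrots only: max(10/4, 881/50) = 17.62 servings → $4.41.
tofu only: max(10/1, 881/221) = 10 servings → $8.50.
oats + carrots: the both-tight solution has a negative serving — not a feasible corner.
oats + tofu with both tight: 1.578 servings and 3.686 servings → $3.61.
carrots + tofu with both tight: 1.594 servings and 3.626 servings → $3.48.
The minimum over all feasible corners is $3.48.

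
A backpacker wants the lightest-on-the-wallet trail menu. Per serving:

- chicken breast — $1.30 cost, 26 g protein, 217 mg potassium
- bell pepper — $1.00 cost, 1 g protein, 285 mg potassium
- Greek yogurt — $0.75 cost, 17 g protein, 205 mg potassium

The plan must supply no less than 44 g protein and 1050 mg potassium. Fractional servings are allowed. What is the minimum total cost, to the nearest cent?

$3.76

chicken breast only: max(44/26, 1050/217) = 4.839 servings → $6.29.
bell pepper only: max(44/1, 1050/285) = 44 servings → $44.00.
Greek yogurt only: max(44/17, 1050/205) = 5.122 servings → $3.84.
chicken breast + bell pepper with both tight: 1.597 servings and 2.468 servings → $4.54.
chicken breast + Greek yogurt: the both-tight solution has a negative serving — not a feasible corner.
bell pepper + Greek yogurt with both tight: 1.903 servings and 2.476 servings → $3.76.
Cheapest feasible corner: $3.76.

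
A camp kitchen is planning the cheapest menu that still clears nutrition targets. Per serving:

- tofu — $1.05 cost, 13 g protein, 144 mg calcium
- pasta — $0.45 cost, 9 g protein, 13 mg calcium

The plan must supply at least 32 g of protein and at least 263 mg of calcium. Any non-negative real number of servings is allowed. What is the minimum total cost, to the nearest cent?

$2.29

An LP optimum is at a vertex; with two nutrient constraints at most two foods are used. Check each candidate.
tofu only: max(32/13, 263/144) = 2.462 servings → $2.58.
pasta only: max(32/9, 263/13) = 20.23 servings → $9.10.
tofu + pasta with both tight: 1.731 servings and 1.055 servings → $2.29.
Cheapest feasible corner: $2.29.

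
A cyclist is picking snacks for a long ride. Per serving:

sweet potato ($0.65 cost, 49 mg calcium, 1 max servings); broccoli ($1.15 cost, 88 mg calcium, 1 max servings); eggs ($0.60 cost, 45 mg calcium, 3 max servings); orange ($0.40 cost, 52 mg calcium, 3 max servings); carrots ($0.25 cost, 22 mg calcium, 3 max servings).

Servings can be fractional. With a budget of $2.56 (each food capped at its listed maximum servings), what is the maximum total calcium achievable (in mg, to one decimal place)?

268.7 mg

Calcium per dollar: orange 130, carrots 88, broccoli 76.52, sweet potato 75.38, eggs 75.
Take 3 servings of orange: spends $1.20, +156.0 mg calcium (running total 156.0 mg).
Take 3 servings of carrots: spends $0.75, +66.0 mg calcium (running total 222.0 mg).
Take 0.5304 servings of broccoli: spends $0.61, +46.7 mg calcium (running total 268.7 mg).
Greedy by best ratio exhausts the cost allowance optimally: 268.7 mg.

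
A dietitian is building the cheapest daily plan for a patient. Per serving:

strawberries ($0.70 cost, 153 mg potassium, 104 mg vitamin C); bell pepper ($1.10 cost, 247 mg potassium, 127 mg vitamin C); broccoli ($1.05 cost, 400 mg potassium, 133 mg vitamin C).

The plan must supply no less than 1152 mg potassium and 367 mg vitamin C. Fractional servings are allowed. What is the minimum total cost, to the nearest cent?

Two binding constraints pin down two serving amounts, so the optimal mix uses at most two foods. The candidates are each food alone (scaled to the tighter of potassium/vitamin C) and each pair with both constraints tight.
strawberries only: max(1152/153, 367/104) = 7.529 servings → $5.27.
bell pepper only: max(1152/247, 367/127) = 4.664 servings → $5.13.
broccoli only: max(1152/400, 367/133) = 2.88 servings → $3.02.
strawberries + bell pepper: the both-tight solution has a negative serving — not a feasible corner.
strawberries + broccoli: the both-tight solution has a negative serving — not a feasible corner.
bell pepper + broccoli: the both-tight solution has a negative serving — not a feasible corner.
So the least-cost plan costs $3.02.

$3.02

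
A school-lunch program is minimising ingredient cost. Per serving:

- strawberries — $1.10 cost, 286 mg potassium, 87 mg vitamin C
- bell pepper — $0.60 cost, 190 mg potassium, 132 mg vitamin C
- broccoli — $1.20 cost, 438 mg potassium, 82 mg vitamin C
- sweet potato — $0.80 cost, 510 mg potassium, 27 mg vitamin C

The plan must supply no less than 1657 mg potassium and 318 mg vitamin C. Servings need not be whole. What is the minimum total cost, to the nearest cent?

At the optimum either one food covers both requirements or two foods hit both targets exactly; no other combination can be cheaper.
strawberries only: max(1657/286, 318/87) = 5.794 servings → $6.37.
bell pepper only: max(1657/190, 318/132) = 8.721 servings → $5.23.
broccoli only: max(1657/438, 318/82) = 3.878 servings → $4.65.
sweet potato only: max(1657/510, 318/27) = 11.78 servings → $9.42.
strawberries + bell pepper: the both-tight solution has a negative serving — not a feasible corner.
strawberries + broccoli with both tight: 0.2327 servings and 3.631 servings → $4.61.
strawberries + sweet potato with both tight: 3.205 servings and 1.452 servings → $4.69.
bell pepper + broccoli with both tight: 0.08074 servings and 3.748 servings → $4.55.
bell pepper + sweet potato with both tight: 1.888 servings and 2.545 servings → $3.17.
broccoli + sweet potato with both targets exact would need a negative amount; discard.
So the least-cost plan costs $3.17.

$3.17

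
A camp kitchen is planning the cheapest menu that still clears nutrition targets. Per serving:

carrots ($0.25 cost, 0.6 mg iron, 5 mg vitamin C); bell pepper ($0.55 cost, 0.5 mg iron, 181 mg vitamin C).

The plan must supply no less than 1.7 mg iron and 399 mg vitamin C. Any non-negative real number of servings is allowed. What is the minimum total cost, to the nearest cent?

$1.45

carrots only: max(1.7/0.6, 399/5) = 79.8 servings → $19.95.
bell pepper only: max(1.7/0.5, 399/181) = 3.4 servings → $1.87.
carrots + bell pepper with both tight: 1.02 servings and 2.176 servings → $1.45.
The minimum over all feasible corners is $1.45.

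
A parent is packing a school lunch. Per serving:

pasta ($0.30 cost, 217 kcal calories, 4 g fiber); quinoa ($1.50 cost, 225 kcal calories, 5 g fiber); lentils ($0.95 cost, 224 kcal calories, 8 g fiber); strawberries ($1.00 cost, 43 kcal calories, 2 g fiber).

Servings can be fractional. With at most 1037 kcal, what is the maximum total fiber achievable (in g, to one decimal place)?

Fiber per kcal: strawberries 0.04651, lentils 0.03571, quinoa 0.02222, pasta 0.01843.
With no serving limits, spend the whole calories allowance on strawberries: 1037 kcal / 43 kcal × 2 g = 48.2 g.

48.2 g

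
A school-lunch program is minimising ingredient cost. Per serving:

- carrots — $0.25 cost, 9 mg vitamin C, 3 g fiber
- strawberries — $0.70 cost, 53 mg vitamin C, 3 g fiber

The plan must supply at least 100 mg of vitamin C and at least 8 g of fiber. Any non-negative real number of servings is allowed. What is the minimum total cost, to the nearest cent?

Minimising a linear cost over {vitamin C ≥ 100, fiber ≥ 8, servings ≥ 0} — the optimum is at a vertex, using one or two foods.
carrots only: max(100/9, 8/3) = 11.11 servings → $2.78.
strawberries only: max(100/53, 8/3) = 2.667 servings → $1.87.
carrots + strawberries with both tight: 0.9394 servings and 1.727 servings → $1.44.
Cheapest feasible corner: $1.44.

$1.44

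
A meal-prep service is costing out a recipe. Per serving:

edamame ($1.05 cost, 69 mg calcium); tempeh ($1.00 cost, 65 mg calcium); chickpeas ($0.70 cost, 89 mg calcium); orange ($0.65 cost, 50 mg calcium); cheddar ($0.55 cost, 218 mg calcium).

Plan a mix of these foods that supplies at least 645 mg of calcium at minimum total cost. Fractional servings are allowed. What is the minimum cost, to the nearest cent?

Cost per mg of calcium: cheddar $0.0025, chickpeas $0.0079, orange $0.0130, edamame $0.0152, tempeh $0.0154.
With no serving limits, use only cheddar: 645 mg / 218 mg = 2.959 servings × $0.55 = $1.63.

$1.63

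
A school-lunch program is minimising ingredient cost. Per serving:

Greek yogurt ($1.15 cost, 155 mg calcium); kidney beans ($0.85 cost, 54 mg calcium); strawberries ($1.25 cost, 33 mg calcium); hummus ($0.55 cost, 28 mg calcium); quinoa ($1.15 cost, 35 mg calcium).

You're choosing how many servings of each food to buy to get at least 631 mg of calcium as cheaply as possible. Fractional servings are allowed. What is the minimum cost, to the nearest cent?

Cost per mg of calcium: Greek yogurt $0.0074, kidney beans $0.0157, hummus $0.0196, quinoa $0.0329, strawberries $0.0379.
With no serving limits, use only Greek yogurt: 631 mg / 155 mg = 4.071 servings × $1.15 = $4.68.

$4.68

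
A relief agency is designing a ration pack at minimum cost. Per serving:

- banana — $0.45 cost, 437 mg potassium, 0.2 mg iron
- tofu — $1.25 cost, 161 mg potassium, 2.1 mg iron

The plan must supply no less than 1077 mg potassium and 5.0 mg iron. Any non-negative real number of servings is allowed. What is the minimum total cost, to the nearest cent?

The cheapest plan sits at a corner of the feasible region — with two constraints it uses at most two foods.
banana only: max(1077/437, 5.0/0.2) = 25 servings → $11.25.
tofu only: max(1077/161, 5.0/2.1) = 6.689 servings → $8.36.
banana + tofu with both tight: 1.645 servings and 2.224 servings → $3.52.
So the least-cost plan costs $3.52.

$3.52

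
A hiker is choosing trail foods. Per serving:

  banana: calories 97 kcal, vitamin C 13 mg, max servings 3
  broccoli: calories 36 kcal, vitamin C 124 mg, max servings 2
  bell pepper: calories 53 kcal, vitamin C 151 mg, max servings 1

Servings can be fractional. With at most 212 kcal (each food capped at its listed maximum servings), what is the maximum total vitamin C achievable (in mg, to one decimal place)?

Vitamin C per kcal: broccoli 3.444, bell pepper 2.849, banana 0.134.
Take 2 servings of broccoli: uses 72 kcal, +248.0 mg vitamin C (running total 248.0 mg).
Take 1 serving of bell pepper: uses 53 kcal, +151.0 mg vitamin C (running total 399.0 mg).
Take 0.8969 servings of banana: uses 87 kcal, +11.7 mg vitamin C (running total 410.7 mg).
Filling greedily by vitamin C-per-kcal is optimal for one linear limit, giving 410.7 mg.

410.7 mg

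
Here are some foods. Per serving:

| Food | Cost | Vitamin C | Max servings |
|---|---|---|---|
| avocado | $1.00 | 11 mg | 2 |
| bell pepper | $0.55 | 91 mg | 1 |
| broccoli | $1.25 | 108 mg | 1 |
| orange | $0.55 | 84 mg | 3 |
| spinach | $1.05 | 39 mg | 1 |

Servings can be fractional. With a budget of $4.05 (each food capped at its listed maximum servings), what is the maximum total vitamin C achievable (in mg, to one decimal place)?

473.3 mg

Vitamin C per dollar: bell pepper 165.5, orange 152.7, broccoli 86.4, spinach 37.14, avocado 11.
Take 1 serving of bell pepper: spends $0.55, +91.0 mg vitamin C (running total 91.0 mg).
Take 3 servings of orange: spends $1.65, +252.0 mg vitamin C (running total 343.0 mg).
Take 1 serving of broccoli: spends $1.25, +108.0 mg vitamin C (running total 451.0 mg).
Take 0.5714 servings of spinach: spends $0.60, +22.3 mg vitamin C (running total 473.3 mg).
Filling greedily by vitamin C-per-dollar is optimal for one linear limit, giving 473.3 mg.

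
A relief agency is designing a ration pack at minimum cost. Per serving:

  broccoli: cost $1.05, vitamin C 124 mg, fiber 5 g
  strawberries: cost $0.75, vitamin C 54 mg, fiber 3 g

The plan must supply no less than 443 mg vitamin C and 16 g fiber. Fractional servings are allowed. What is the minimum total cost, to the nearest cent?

Check every corner: each single food scaled to meet both minima, and each pair solved so both constraints bind.
broccoli only: max(443/124, 16/5) = 3.573 servings → $3.75.
strawberries only: max(443/54, 16/3) = 8.204 servings → $6.15.
broccoli + strawberries: the both-tight solution has a negative serving — not a feasible corner.
So the least-cost plan costs $3.75.

$3.75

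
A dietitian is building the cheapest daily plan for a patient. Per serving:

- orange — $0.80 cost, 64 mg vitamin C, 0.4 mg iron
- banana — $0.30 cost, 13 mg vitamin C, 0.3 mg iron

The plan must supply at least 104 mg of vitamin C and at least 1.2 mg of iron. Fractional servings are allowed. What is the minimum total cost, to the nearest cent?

$1.65

orange only: max(104/64, 1.2/0.4) = 3 servings → $2.40.
banana only: max(104/13, 1.2/0.3) = 8 servings → $2.40.
orange + banana with both tight: 1.114 servings and 2.514 servings → $1.65.
The minimum over all feasible corners is $1.65.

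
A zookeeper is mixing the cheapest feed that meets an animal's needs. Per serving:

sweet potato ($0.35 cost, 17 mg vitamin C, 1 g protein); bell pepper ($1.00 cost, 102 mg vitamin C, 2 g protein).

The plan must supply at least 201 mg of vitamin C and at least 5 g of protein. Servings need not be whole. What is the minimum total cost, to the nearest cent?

sweet potato only: max(201/17, 5/1) = 11.82 servings → $4.14.
bell pepper only: max(201/102, 5/2) = 2.5 servings → $2.50.
sweet potato + bell pepper with both tight: 1.588 servings and 1.706 servings → $2.26.
So the least-cost plan costs $2.26.

$2.26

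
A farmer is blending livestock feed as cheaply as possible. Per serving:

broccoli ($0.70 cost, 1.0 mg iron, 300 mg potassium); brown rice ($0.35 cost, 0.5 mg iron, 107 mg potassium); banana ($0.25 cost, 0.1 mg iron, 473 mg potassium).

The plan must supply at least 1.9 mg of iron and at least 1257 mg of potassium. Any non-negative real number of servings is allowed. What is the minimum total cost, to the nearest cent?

$1.61

Two binding constraints pin down two serving amounts, so the optimal mix uses at most two foods. The candidates are each food alone (scaled to the tighter of iron/potassium) and each pair with both constraints tight.
broccoli only: max(1.9/1.0, 1257/300) = 4.19 servings → $2.93.
brown rice only: max(1.9/0.5, 1257/107) = 11.75 servings → $4.11.
banana only: max(1.9/0.1, 1257/473) = 19 servings → $4.75.
broccoli + brown rice: the both-tight solution has a negative serving — not a feasible corner.
broccoli + banana with both tight: 1.745 servings and 1.551 servings → $1.61.
brown rice + banana with both tight: 3.423 servings and 1.883 servings → $1.67.
So the least-cost plan costs $1.61.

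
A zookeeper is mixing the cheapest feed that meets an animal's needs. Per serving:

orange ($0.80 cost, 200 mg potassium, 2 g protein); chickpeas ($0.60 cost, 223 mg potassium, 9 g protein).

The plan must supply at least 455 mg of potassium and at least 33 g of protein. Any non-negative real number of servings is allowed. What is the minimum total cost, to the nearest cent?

Minimising a linear cost over {potassium ≥ 455, protein ≥ 33, servings ≥ 0} — the optimum is at a vertex, using one or two foods.
orange only: max(455/200, 33/2) = 16.5 servings → $13.20.
chickpeas only: max(455/223, 33/9) = 3.667 servings → $2.20.
orange + chickpeas: intersection lies outside the first quadrant.
Cheapest feasible corner: $2.20.

$2.20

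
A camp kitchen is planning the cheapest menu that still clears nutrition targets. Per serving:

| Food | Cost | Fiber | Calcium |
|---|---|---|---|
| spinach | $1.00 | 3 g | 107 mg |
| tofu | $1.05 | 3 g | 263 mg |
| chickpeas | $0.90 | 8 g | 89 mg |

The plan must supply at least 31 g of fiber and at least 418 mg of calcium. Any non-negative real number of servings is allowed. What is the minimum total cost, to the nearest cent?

$3.71

At the optimum either one food covers both requirements or two foods hit both targets exactly; no other combination can be cheaper.
spinach only: max(31/3, 418/107) = 10.33 servings → $10.33.
tofu only: max(31/3, 418/263) = 10.33 servings → $10.85.
chickpeas only: max(31/8, 418/89) = 4.697 servings → $4.23.
spinach + tofu with both targets exact would need a negative amount; discard.
spinach + chickpeas with both tight: 0.9932 servings and 3.503 servings → $4.15.
tofu + chickpeas with both tight: 0.3185 servings and 3.756 servings → $3.71.
Cheapest feasible corner: $3.71.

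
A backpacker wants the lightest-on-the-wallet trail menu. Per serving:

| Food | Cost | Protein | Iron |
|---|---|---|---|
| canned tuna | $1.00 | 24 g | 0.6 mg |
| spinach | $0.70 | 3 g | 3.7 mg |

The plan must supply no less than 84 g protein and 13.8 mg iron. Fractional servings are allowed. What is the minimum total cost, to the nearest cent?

The cheapest plan sits at a corner of the feasible region — with two constraints it uses at most two foods.
canned tuna only: max(84/24, 13.8/0.6) = 23 servings → $23.00.
spinach only: max(84/3, 13.8/3.7) = 28 servings → $19.60.
canned tuna + spinach with both tight: 3.097 servings and 3.228 servings → $5.36.
Cheapest feasible corner: $5.36.

$5.36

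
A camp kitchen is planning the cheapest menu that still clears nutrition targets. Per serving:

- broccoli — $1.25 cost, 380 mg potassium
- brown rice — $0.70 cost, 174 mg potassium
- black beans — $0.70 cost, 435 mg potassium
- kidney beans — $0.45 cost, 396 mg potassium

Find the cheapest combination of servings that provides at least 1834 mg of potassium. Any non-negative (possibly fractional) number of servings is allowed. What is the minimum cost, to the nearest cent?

Cost per mg of potassium: kidney beans $0.0011, black beans $0.0016, broccoli $0.0033, brown rice $0.0040.
With no serving limits, use only kidney beans: 1834 mg / 396 mg = 4.631 servings × $0.45 = $2.08.

$2.08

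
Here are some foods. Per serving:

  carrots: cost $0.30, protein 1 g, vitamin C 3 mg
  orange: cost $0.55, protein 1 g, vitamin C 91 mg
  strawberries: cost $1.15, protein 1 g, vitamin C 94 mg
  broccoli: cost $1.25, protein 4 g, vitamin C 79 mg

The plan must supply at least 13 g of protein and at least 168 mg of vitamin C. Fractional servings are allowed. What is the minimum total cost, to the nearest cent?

$4.00

carrots only: max(13/1, 168/3) = 56 servings → $16.80.
orange only: max(13/1, 168/91) = 13 servings → $7.15.
strawberries only: max(13/1, 168/94) = 13 servings → $14.95.
broccoli only: max(13/4, 168/79) = 3.25 servings → $4.06.
carrots + orange with both tight: 11.53 servings and 1.466 servings → $4.27.
carrots + strawberries with both tight: 11.58 servings and 1.418 servings → $5.10.
carrots + broccoli with both tight: 5.299 servings and 1.925 servings → $4.00.
orange + strawberries with both targets exact would need a negative amount; discard.
orange + broccoli with both targets exact would need a negative amount; discard.
strawberries + broccoli with both targets exact would need a negative amount; discard.
Cheapest feasible corner: $4.00.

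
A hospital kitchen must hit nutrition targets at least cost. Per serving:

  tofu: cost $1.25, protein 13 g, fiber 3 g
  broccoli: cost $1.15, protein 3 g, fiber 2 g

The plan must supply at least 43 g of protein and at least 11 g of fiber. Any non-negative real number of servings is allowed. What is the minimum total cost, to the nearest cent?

$4.58

Compare the cost at each extreme point of the feasible region.
tofu only: max(43/13, 11/3) = 3.667 servings → $4.58.
broccoli only: max(43/3, 11/2) = 14.33 servings → $16.48.
tofu + broccoli with both tight: 3.118 servings and 0.8235 servings → $4.84.
Cheapest feasible corner: $4.58.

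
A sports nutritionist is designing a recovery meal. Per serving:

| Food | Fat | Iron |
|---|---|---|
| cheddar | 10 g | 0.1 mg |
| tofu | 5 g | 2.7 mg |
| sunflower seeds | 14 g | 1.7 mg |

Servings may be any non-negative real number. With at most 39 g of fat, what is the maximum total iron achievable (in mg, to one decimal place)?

21.1 mg

Iron per g fat: tofu 0.54, sunflower seeds 0.1214, cheddar 0.01.
With no serving limits, spend the whole fat allowance on tofu: 39 g / 5 g × 2.7 mg = 21.1 mg.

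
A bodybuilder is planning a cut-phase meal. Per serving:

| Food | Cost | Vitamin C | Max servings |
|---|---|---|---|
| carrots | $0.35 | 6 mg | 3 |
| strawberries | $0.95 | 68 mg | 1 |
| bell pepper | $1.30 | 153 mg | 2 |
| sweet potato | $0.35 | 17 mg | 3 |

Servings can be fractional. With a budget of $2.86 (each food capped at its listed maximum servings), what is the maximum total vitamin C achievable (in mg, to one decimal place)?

Vitamin C per dollar: bell pepper 117.7, strawberries 71.58, sweet potato 48.57, carrots 17.14.
Take 2 servings of bell pepper: spends $2.60, +306.0 mg vitamin C (running total 306.0 mg).
Take 0.2737 servings of strawberries: spends $0.26, +18.6 mg vitamin C (running total 324.6 mg).
Greedy by best ratio exhausts the cost allowance optimally: 324.6 mg.

324.6 mg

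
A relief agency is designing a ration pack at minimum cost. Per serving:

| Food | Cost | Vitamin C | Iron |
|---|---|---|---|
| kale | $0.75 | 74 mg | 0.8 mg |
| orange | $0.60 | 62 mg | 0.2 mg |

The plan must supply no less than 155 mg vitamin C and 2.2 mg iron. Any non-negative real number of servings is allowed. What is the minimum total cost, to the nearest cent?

This is a tiny linear program; its minimum lies at a vertex of the feasible set. List the vertices and price them.
kale only: max(155/74, 2.2/0.8) = 2.75 servings → $2.06.
orange only: max(155/62, 2.2/0.2) = 11 servings → $6.60.
kale + orange: intersection lies outside the first quadrant.
Cheapest feasible corner: $2.06.

$2.06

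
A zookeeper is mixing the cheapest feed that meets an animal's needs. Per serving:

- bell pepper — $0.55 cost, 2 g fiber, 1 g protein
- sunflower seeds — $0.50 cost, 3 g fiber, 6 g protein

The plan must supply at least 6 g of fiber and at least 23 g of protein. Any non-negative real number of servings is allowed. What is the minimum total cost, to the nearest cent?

$1.92

This is a tiny linear program; its minimum lies at a vertex of the feasible set. List the vertices and price them.
bell pepper only: max(6/2, 23/1) = 23 servings → $12.65.
sunflower seeds only: max(6/3, 23/6) = 3.833 servings → $1.92.
bell pepper + sunflower seeds: the both-tight solution has a negative serving — not a feasible corner.
The minimum over all feasible corners is $1.92.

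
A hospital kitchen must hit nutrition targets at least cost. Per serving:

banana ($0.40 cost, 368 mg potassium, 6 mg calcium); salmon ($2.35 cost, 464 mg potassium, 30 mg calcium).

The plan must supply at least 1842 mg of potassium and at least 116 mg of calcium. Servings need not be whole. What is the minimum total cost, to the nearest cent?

$7.73

Compare the cost at each extreme point of the feasible region.
banana only: max(1842/368, 116/6) = 19.33 servings → $7.73.
salmon only: max(1842/464, 116/30) = 3.97 servings → $9.33.
banana + salmon with both tight: 0.1739 servings and 3.832 servings → $9.07.
The minimum over all feasible corners is $7.73.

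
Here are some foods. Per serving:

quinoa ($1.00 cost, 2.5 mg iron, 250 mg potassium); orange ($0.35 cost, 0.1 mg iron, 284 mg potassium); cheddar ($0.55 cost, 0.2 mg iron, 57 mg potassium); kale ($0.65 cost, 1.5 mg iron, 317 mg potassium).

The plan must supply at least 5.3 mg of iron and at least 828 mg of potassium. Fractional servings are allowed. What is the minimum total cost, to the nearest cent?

This is a tiny linear program; its minimum lies at a vertex of the feasible set. List the vertices and price them.
quinoa only: max(5.3/2.5, 828/250) = 3.312 servings → $3.31.
orange only: max(5.3/0.1, 828/284) = 53 servings → $18.55.
cheddar only: max(5.3/0.2, 828/57) = 26.5 servings → $14.57.
kale only: max(5.3/1.5, 828/317) = 3.533 servings → $2.30.
quinoa + orange with both tight: 2.076 servings and 1.088 servings → $2.46.
quinoa + cheddar with both tight: 1.476 servings and 8.054 servings → $5.91.
quinoa + kale with both tight: 1.049 servings and 1.784 servings → $2.21.
orange + cheddar with both targets exact would need a negative amount; discard.
orange + kale: the both-tight solution has a negative serving — not a feasible corner.
cheddar + kale: the both-tight solution has a negative serving — not a feasible corner.
Cheapest feasible corner: $2.21.

$2.21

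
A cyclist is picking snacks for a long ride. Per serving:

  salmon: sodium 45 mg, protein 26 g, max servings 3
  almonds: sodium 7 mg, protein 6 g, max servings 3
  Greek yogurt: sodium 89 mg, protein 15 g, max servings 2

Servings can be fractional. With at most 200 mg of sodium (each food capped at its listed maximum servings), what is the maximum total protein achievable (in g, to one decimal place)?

103.4 g

Protein per mg sodium: almonds 0.8571, salmon 0.5778, Greek yogurt 0.1685.
Take 3 servings of almonds: uses 21 mg sodium, +18.0 g protein (running total 18.0 g).
Take 3 servings of salmon: uses 135 mg sodium, +78.0 g protein (running total 96.0 g).
Take 0.4944 servings of Greek yogurt: uses 44 mg sodium, +7.4 g protein (running total 103.4 g).
Filling greedily by protein-per-mg sodium is optimal for one linear limit, giving 103.4 g.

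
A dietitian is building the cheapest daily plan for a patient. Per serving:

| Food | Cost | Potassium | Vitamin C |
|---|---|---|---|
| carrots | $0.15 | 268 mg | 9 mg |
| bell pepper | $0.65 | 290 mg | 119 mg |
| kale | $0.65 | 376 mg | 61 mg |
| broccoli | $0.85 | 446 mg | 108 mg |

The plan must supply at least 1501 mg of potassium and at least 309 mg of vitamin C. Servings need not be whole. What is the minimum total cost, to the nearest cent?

This is a tiny linear program; its minimum lies at a vertex of the feasible set. List the vertices and price them.
carrots only: max(1501/268, 309/9) = 34.33 servings → $5.15.
bell pepper only: max(1501/290, 309/119) = 5.176 servings → $3.36.
kale only: max(1501/376, 309/61) = 5.066 servings → $3.29.
broccoli only: max(1501/446, 309/108) = 3.365 servings → $2.86.
carrots + bell pepper with both tight: 3.04 servings and 2.367 servings → $1.99.
carrots + kale: the both-tight solution has a negative serving — not a feasible corner.
carrots + broccoli with both tight: 0.9745 servings and 2.78 servings → $2.51.
bell pepper + kale with both tight: 0.9101 servings and 3.29 servings → $2.73.
bell pepper + broccoli with both targets exact would need a negative amount; discard.
kale + broccoli with both tight: 1.813 servings and 1.837 servings → $2.74.
The minimum over all feasible corners is $1.99.

$1.99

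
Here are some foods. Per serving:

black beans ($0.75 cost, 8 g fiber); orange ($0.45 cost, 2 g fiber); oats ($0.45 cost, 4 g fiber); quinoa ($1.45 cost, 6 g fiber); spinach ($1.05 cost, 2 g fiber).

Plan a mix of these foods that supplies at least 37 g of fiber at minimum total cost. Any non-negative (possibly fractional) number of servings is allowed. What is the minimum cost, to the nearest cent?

Cost per g of fiber: black beans $0.0938, oats $0.1125, orange $0.2250, quinoa $0.2417, spinach $0.5250.
With no serving limits, use only black beans: 37 g / 8 g = 4.625 servings × $0.75 = $3.47.

$3.47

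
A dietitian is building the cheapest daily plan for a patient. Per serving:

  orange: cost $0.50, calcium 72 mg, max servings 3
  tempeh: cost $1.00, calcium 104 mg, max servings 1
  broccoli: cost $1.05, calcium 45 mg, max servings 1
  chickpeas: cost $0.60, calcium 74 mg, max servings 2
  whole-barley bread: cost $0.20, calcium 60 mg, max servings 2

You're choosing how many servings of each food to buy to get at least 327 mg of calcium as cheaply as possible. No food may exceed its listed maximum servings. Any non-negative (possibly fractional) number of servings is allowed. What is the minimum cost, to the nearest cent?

$1.84

Cost per mg of calcium: whole-barley bread $0.0033, orange $0.0069, chickpeas $0.0081, tempeh $0.0096, broccoli $0.0233.
Take 2 servings of whole-barley bread: +120.0 mg calcium for $0.40 (total $0.40, still need 207.0 mg).
Take 2.875 servings of orange: +207.0 mg calcium for $1.44 (total $1.84, still need 0.0 mg).
Greedy by cheapest-per-mg is optimal for a single linear constraint, so the minimum cost is $1.84.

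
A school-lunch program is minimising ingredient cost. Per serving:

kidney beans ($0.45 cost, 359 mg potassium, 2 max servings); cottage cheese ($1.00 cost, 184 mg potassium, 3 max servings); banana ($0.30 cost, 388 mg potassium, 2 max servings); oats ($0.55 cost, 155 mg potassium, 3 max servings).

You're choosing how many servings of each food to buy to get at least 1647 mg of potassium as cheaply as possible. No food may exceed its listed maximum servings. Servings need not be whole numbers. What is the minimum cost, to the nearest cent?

$2.04

Cost per mg of potassium: banana $0.0008, kidney beans $0.0013, oats $0.0035, cottage cheese $0.0054.
Take 2 servings of banana: +776.0 mg potassium for $0.60 (total $0.60, still need 871.0 mg).
Take 2 servings of kidney beans: +718.0 mg potassium for $0.90 (total $1.50, still need 153.0 mg).
Take 0.9871 servings of oats: +153.0 mg potassium for $0.54 (total $2.04, still need 0.0 mg).
Filling from the cheapest source first is optimal under one linear minimum: $2.04.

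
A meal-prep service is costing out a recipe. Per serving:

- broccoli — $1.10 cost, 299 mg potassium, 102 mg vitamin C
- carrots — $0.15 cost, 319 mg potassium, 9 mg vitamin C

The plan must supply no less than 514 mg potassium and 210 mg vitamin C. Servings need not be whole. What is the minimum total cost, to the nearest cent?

broccoli only: max(514/299, 210/102) = 2.059 servings → $2.26.
carrots only: max(514/319, 210/9) = 23.33 servings → $3.50.
broccoli + carrots: the both-tight solution has a negative serving — not a feasible corner.
Cheapest feasible corner: $2.26.

$2.26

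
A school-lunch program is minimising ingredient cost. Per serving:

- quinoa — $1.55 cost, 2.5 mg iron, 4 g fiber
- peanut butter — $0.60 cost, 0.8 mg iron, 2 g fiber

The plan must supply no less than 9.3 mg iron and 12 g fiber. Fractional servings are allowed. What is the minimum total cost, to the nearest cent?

A basic optimal solution has at most two foods positive. Try each food alone and each pair with both targets met exactly.
quinoa only: max(9.3/2.5, 12/4) = 3.72 servings → $5.77.
peanut butter only: max(9.3/0.8, 12/2) = 11.62 servings → $6.97.
quinoa + peanut butter: the both-tight solution has a negative serving — not a feasible corner.
Cheapest feasible corner: $5.77.

$5.77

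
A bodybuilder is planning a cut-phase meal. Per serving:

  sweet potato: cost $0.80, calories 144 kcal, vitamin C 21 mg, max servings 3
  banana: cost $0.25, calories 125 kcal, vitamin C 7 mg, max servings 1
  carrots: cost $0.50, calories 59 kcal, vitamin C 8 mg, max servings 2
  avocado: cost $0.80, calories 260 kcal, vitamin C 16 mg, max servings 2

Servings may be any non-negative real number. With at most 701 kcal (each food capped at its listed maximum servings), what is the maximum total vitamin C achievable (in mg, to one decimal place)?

Vitamin C per kcal: sweet potato 0.1458, carrots 0.1356, avocado 0.06154, banana 0.056.
Take 3 servings of sweet potato: uses 432 kcal, +63.0 mg vitamin C (running total 63.0 mg).
Take 2 servings of carrots: uses 118 kcal, +16.0 mg vitamin C (running total 79.0 mg).
Take 0.5808 servings of avocado: uses 151 kcal, +9.3 mg vitamin C (running total 88.3 mg).
Filling greedily by vitamin C-per-kcal is optimal for one linear limit, giving 88.3 mg.

88.3 mg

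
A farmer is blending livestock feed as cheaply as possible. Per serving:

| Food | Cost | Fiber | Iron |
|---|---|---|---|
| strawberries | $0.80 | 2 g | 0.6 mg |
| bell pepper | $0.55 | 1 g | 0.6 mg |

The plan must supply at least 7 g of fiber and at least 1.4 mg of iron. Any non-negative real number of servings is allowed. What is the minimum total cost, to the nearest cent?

Check every corner: each single food scaled to meet both minima, and each pair solved so both constraints bind.
strawberries only: max(7/2, 1.4/0.6) = 3.5 servings → $2.80.
bell pepper only: max(7/1, 1.4/0.6) = 7 servings → $3.85.
strawberries + bell pepper: intersection lies outside the first quadrant.
Cheapest feasible corner: $2.80.

$2.80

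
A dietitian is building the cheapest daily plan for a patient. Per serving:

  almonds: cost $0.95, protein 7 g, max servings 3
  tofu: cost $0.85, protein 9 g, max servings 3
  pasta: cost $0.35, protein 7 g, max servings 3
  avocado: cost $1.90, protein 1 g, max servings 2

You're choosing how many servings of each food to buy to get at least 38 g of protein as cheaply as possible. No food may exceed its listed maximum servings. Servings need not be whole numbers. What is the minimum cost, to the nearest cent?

Cost per g of protein: pasta $0.0500, tofu $0.0944, almonds $0.1357, avocado $1.9000.
Take 3 servings of pasta: +21.0 g protein for $1.05 (total $1.05, still need 17.0 g).
Take 1.889 servings of tofu: +17.0 g protein for $1.61 (total $2.66, still need 0.0 g).
Filling from the cheapest source first is optimal under one linear minimum: $2.66.

$2.66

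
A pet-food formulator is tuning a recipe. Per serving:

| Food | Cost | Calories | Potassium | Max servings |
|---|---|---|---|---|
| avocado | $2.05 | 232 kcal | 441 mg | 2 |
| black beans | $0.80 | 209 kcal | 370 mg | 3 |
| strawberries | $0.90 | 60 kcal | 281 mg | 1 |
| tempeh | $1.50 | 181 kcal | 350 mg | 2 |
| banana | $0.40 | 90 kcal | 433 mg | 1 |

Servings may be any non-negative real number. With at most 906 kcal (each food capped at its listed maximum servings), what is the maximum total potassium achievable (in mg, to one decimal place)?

2162.9 mg

Potassium per kcal: banana 4.811, strawberries 4.683, tempeh 1.934, avocado 1.901, black beans 1.77.
Take 1 serving of banana: uses 90 kcal, +433.0 mg potassium (running total 433.0 mg).
Take 1 serving of strawberries: uses 60 kcal, +281.0 mg potassium (running total 714.0 mg).
Take 2 servings of tempeh: uses 362 kcal, +700.0 mg potassium (running total 1414.0 mg).
Take 1.698 servings of avocado: uses 394 kcal, +748.9 mg potassium (running total 2162.9 mg).
Filling greedily by potassium-per-kcal is optimal for one linear limit, giving 2162.9 mg.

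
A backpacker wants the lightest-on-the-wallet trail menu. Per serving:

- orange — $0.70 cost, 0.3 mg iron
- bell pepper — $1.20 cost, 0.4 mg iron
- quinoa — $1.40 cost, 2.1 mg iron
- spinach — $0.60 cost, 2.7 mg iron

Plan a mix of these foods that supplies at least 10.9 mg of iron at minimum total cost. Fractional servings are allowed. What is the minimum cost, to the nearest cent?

Cost per mg of iron: spinach $0.2222, quinoa $0.6667, orange $2.3333, bell pepper $3.0000.
With no serving limits, use only spinach: 10.9 mg / 2.7 mg = 4.037 servings × $0.60 = $2.42.

$2.42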